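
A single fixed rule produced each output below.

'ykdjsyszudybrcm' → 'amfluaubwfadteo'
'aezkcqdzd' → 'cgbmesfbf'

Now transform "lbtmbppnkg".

ndvodrrpmi

In each case the input is transformed by: shift every letter 2 places forward in the alphabet (wrapping around).
"lbtmbppnkg" → "ndvodrrpmi".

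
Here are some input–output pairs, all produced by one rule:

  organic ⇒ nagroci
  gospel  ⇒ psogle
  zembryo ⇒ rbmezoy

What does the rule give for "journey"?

In each case the input is transformed by: reverse the string, then move the first 2 characters to the end (rotate left by 2).
So "journey" becomes "nruojye".
(Check on "gospel": → "lepsog" → "psogle" ✓)

nruojye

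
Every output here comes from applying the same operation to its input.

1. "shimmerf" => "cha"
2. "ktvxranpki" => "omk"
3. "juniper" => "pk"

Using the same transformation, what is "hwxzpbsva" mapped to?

rkq

Rule — shift every letter 5 places backward in the alphabet (wrapping around), then keep one character in every 3, starting at position 2 (positions 2nd, 5th, 8th, ...).
Starting from "hwxzpbsva": after the first operation, "crsukwnqv"; after the second, "rkq".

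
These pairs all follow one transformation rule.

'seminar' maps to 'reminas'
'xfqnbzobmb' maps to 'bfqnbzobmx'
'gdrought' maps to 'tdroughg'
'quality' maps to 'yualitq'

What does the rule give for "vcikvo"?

ocikvv

What's happening: swap the first and last characters.
Doing the same to "vcikvo": "ocikvv".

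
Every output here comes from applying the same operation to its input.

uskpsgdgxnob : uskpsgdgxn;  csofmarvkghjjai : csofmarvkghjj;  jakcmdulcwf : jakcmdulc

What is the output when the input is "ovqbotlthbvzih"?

Each output is the input with this applied: delete the last 2 characters.
So "ovqbotlthbvzih" becomes "ovqbotlthbvz".

ovqbotlthbvz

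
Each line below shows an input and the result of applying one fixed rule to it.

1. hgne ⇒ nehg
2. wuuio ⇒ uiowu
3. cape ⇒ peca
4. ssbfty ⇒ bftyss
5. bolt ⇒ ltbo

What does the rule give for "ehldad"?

ldadeh

The pattern: move the first 2 characters to the end (rotate left by 2).
On "ehldad" that produces "ldadeh".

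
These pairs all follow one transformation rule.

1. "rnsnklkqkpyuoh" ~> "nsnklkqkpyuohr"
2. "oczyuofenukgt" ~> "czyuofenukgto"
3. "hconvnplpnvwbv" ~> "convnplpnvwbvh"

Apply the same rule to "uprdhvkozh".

The rule is to move the first character to the end.
For "uprdhvkozh" the result is "prdhvkozhu".

prdhvkozhu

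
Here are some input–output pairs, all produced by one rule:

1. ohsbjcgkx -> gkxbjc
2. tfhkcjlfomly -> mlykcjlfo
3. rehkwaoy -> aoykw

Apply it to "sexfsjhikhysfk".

The pattern: delete the first 3 characters, then move the last 3 characters to the front (rotate right by 3).
For "sexfsjhikhysfk", step one produces "fsjhikhysfk"; step two turns that into "sfkfsjhikhy".
(Check on "tfhkcjlfomly": → "kcjlfomly" → "mlykcjlfo" ✓)

sfkfsjhikhy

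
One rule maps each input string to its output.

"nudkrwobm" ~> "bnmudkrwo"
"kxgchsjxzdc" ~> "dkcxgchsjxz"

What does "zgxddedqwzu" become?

zzugxddedqw

Each output is the input with this applied: swap the first and last characters, then move the last 2 characters to the front (rotate right by 2).
Doing the same to "zgxddedqwzu": "zzugxddedqw".
(Check on "kxgchsjxzdc": → "cxgchsjxzdk" → "dkcxgchsjxz" ✓)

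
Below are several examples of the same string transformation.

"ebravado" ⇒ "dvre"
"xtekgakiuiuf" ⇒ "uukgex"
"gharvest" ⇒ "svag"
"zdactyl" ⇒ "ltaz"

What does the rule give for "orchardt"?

In each case the input is transformed by: keep every other character starting from the first (positions 1st, 3rd, 5th, ...), then reverse the string.
Doing the same to "orchardt": "daco".

daco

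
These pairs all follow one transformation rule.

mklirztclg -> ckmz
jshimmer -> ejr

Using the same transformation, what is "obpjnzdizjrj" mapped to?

bjnr

Each output is the input with this applied: sort the characters into alphabetical order, then keep one character in every 3, starting at position 1 (positions 1st, 4th, 7th, ...).
On "obpjnzdizjrj" that produces "bjnr".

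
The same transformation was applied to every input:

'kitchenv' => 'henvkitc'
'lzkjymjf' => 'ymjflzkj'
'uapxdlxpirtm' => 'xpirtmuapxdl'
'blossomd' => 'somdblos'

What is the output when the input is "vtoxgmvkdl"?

mvkdlvtoxg

Rule — swap the front and back halves of the string.
"vtoxgmvkdl" → "mvkdlvtoxg".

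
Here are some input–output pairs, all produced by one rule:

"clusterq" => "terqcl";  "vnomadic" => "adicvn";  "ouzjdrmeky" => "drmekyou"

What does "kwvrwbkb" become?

Each output is the input with this applied: move the first 2 characters to the end (rotate left by 2), then delete the first 2 characters.
Working it through for "kwvrwbkb": intermediate "vrwbkbkw", final "wbkbkw".

wbkbkw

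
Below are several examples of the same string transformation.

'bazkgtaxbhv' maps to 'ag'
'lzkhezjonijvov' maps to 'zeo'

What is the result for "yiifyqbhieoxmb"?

iyh

Rule — keep one character in every 3, starting at position 2 (positions 2nd, 5th, 8th, ...), then delete the last 2 characters.
Working it through for "yiifyqbhieoxmb": intermediate "iyhob", final "iyh".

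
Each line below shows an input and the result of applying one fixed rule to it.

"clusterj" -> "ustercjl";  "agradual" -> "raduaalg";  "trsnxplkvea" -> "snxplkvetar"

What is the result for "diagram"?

agradmi

Rule — swap the first and last characters, then move the first 2 characters to the end (rotate left by 2).
"diagram" → "miagrad" → "agradmi".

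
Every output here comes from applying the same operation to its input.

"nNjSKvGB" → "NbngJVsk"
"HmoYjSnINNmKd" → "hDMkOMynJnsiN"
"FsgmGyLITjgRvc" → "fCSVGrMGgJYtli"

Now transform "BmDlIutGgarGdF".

bfMDdgLRiAUGTg

The rule is to flip the case of every letter, then take characters alternately from the front and the back (1st, last, 2nd, 2nd-last, ...).
Starting from "BmDlIutGgarGdF": after the first operation, "bMdLiUTgGARgDf"; after the second, "bfMDdgLRiAUGTg".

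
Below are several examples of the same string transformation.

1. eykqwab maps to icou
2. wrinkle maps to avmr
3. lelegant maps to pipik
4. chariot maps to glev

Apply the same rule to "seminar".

The rule is to delete the last 3 characters, then shift every letter 4 places forward in the alphabet (wrapping around).
Applying both steps to "seminar": "semi", then "wiqm".

wiqm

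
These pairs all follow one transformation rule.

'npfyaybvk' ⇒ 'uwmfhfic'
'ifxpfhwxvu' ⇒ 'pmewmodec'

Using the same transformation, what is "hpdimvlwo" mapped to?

In each case the input is transformed by: shift every letter 7 places forward in the alphabet (wrapping around), then delete the last character.
Applying both steps to "hpdimvlwo": "owkptcsdv", then "owkptcsd".

owkptcsd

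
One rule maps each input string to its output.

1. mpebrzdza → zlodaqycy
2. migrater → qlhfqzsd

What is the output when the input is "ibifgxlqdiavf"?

The rule is to move the last character to the front, then shift every letter 1 place backward in the alphabet (wrapping around).
Applying both steps to "ibifgxlqdiavf": "fibifgxlqdiav", then "ehahefwkpchzu".
(Check on "mpebrzdza": → "ampebrzdz" → "zlodaqycy" ✓)

ehahefwkpchzu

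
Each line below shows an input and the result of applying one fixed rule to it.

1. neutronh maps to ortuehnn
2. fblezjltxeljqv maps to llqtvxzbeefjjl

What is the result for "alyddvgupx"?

The rule is to sort the characters into alphabetical order, then swap the front and back halves of the string.
For "alyddvgupx", step one produces "addglpuvxy"; step two turns that into "puvxyaddgl".

puvxyaddgl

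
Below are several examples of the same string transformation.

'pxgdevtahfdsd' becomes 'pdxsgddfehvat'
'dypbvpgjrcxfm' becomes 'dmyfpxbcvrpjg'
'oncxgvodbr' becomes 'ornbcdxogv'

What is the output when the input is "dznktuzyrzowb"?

dbzwnokztruyz

Rule — take characters alternately from the front and the back (1st, last, 2nd, 2nd-last, ...).
"dznktuzyrzowb" → "dbzwnokztruyz".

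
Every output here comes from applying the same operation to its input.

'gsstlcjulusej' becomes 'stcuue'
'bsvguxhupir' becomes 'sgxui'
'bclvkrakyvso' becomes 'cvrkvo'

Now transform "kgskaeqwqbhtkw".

gkewbtw

The pattern: keep every other character starting from the second (positions 2nd, 4th, 6th, ...).
Applying that to "kgskaeqwqbhtkw" gives "gkewbtw".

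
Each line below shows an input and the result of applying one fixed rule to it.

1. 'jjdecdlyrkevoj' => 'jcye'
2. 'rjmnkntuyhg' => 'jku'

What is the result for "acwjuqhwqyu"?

Looking at the pairs, the operation is to delete the last 3 characters, then keep one character in every 3, starting at position 2 (positions 2nd, 5th, 8th, ...).
Working it through for "acwjuqhwqyu": intermediate "acwjuqhw", final "cuw".

cuw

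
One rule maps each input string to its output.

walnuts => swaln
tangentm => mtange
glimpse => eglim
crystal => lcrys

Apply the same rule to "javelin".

Each output is the input with this applied: move the last character to the front, then delete the last 2 characters.
Starting from "javelin": after the first operation, "njaveli"; after the second, "njave".

njave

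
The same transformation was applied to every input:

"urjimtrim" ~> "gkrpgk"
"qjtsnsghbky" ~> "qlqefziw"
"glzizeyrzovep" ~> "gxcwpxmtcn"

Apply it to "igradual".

What's happening: delete the first 3 characters, then shift every letter 2 places backward in the alphabet (wrapping around).
"igradual" → "adual" → "ybsyj".

ybsyj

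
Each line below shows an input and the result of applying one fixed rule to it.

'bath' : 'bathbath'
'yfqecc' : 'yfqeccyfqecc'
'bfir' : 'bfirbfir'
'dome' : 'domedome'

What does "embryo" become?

Looking at the pairs, the operation is to write the whole string twice.
For "embryo" the result is "embryoembryo".

embryoembryo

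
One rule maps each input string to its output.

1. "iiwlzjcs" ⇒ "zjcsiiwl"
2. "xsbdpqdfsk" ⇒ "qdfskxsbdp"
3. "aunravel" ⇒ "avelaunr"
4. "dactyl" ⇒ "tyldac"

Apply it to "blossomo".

The rule is to swap the front and back halves of the string.
On "blossomo" that produces "somoblos".

somoblos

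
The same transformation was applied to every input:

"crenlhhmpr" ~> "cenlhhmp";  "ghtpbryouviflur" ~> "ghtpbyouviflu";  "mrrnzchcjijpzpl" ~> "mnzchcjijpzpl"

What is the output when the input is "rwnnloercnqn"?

The rule is to remove every "r".
"rwnnloercnqn" → "wnnloecnqn".

wnnloecnqn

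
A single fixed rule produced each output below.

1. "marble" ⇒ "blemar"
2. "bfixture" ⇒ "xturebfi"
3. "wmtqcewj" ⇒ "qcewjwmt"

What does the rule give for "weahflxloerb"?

hflxloerbwea

Rule — move the first 3 characters to the end (rotate left by 3).
Applying that to "weahflxloerb" gives "hflxloerbwea".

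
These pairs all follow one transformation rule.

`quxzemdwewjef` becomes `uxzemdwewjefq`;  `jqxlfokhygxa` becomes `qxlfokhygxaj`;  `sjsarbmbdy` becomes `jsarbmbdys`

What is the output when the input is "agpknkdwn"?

gpknkdwna

Rule — move the first character to the end.
On "agpknkdwn" that produces "gpknkdwna".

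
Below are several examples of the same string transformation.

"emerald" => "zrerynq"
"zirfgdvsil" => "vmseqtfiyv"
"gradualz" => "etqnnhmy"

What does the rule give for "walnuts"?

The pattern: swap each adjacent pair of characters (1↔2, 3↔4, ...), then shift every letter 13 places forward in the alphabet (wrapping around) — i.e. ROT13.
On "walnuts": the first step gives "awnltus", and the second then gives "njayghf".

njayghf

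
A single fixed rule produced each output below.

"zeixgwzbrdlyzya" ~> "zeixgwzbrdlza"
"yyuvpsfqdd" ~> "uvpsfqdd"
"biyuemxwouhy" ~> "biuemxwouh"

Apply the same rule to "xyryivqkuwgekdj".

In each case the input is transformed by: remove every "y".
"xyryivqkuwgekdj" → "xrivqkuwgekdj".

xrivqkuwgekdj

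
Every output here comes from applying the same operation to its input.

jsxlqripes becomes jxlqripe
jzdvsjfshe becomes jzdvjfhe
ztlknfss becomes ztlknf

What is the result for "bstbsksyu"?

btbkyu

Rule — remove every "s".
Applying that to "bstbsksyu" gives "btbkyu".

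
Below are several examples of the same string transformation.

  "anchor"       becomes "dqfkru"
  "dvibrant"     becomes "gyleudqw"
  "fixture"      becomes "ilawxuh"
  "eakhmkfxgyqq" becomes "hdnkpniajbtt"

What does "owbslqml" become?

The rule is to shift every letter 3 places forward in the alphabet (wrapping around).
Doing the same to "owbslqml": "rzevotpo".

rzevotpo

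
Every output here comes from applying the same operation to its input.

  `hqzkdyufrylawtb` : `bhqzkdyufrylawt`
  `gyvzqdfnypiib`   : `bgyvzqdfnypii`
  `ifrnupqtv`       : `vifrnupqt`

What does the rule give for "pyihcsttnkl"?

The rule is to move the last character to the front.
Doing the same to "pyihcsttnkl": "lpyihcsttnk".

lpyihcsttnk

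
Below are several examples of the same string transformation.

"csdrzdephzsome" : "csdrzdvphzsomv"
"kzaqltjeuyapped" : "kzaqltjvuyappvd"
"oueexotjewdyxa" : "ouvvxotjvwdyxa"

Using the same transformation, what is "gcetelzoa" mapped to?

gcvtvlzoa

The pattern: replace every "e" with "v".
So "gcetelzoa" becomes "gcvtvlzoa".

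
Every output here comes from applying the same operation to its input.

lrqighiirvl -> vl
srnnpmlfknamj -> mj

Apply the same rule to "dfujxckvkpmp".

In each case the input is transformed by: keep only the last 2 characters.
For "dfujxckvkpmp" the result is "mp".

mp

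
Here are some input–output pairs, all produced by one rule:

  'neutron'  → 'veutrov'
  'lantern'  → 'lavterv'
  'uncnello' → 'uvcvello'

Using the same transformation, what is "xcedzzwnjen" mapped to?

xcedzzwvjev

The pattern: replace every "n" with "v".
"xcedzzwnjen" → "xcedzzwvjev".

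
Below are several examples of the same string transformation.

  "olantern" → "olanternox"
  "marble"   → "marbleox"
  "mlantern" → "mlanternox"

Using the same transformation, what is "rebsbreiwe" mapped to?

rebsbreiweox

The pattern: append "ox".
"rebsbreiwe" → "rebsbreiweox".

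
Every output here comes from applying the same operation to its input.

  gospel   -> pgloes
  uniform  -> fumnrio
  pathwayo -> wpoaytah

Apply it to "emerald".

What's happening: take characters alternately from the front and the back (1st, last, 2nd, 2nd-last, ...), then move the last character to the front.
On "emerald": the first step gives "edmlear", and the second then gives "redmlea".

redmlea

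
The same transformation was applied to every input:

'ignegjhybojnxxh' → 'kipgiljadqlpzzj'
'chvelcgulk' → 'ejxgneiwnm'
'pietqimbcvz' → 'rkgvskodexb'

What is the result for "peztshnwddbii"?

rgbvujpyffdkk

In each case the input is transformed by: shift every letter 2 places forward in the alphabet (wrapping around).
On "peztshnwddbii" that produces "rgbvujpyffdkk".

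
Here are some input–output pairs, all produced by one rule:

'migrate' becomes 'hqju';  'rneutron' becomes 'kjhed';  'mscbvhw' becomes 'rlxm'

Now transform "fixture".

jkhu

Looking at the pairs, the operation is to shift every letter 10 places backward in the alphabet (wrapping around), then delete the first 3 characters.
"fixture" → "jkhu".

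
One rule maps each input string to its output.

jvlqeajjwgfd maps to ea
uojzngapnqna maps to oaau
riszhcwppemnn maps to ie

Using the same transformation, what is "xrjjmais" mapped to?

The pattern: move the first character to the end, then keep only the vowels.
On "xrjjmais" that produces "ai".

ai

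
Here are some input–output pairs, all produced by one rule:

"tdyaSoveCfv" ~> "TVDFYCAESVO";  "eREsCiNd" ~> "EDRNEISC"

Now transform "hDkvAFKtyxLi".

In each case the input is transformed by: take characters alternately from the front and the back (1st, last, 2nd, 2nd-last, ...), then convert every letter to uppercase.
On "hDkvAFKtyxLi" that produces "HIDLKXVYATFK".

HIDLKXVYATFK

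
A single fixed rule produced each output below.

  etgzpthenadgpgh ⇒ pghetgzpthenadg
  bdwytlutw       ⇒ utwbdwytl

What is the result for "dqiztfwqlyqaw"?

Rule — move the last 3 characters to the front (rotate right by 3).
So "dqiztfwqlyqaw" becomes "qawdqiztfwqly".

qawdqiztfwqly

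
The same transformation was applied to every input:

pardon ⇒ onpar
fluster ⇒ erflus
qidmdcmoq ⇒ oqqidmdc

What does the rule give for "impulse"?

Each output is the input with this applied: move the last 2 characters to the front (rotate right by 2), then delete the last character.
Starting from "impulse": after the first operation, "seimpul"; after the second, "seimpu".

seimpu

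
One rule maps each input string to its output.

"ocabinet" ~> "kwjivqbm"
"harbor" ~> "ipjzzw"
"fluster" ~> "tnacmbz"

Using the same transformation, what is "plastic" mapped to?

The rule is to swap each adjacent pair of characters (1↔2, 3↔4, ...), then shift every letter 8 places forward in the alphabet (wrapping around).
On "plastic": the first step gives "lpsaitc", and the second then gives "txaiqbk".

txaiqbk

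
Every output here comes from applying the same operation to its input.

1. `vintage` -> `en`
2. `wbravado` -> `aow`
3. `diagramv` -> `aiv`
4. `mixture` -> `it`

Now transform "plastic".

In each case the input is transformed by: sort the characters into alphabetical order, then keep one character in every 3, starting at position 2 (positions 2nd, 5th, 8th, ...).
Applying both steps to "plastic": "acilpst", then "cp".

cp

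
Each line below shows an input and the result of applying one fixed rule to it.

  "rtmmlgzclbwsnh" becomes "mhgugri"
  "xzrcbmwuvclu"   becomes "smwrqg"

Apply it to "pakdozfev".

kfjaq

Rule — keep every other character starting from the first (positions 1st, 3rd, 5th, ...), then shift every letter 5 places backward in the alphabet (wrapping around).
"pakdozfev" → "pkofv" → "kfjaq".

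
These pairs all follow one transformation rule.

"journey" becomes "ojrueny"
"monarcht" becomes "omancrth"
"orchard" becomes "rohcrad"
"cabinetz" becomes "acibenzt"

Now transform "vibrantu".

The pattern: swap each adjacent pair of characters (1↔2, 3↔4, ...).
"vibrantu" → "ivrbnaut".

ivrbnaut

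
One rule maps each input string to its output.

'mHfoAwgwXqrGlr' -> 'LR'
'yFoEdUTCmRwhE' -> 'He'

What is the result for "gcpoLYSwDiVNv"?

In each case the input is transformed by: flip the case of every letter, then keep only the last 2 characters.
On "gcpoLYSwDiVNv": the first step gives "GCPOlysWdIvnV", and the second then gives "nV".

nV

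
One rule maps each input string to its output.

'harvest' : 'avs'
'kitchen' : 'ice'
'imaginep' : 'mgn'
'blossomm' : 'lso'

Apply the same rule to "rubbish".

ubs

Each output is the input with this applied: delete the last character, then keep every other character starting from the second (positions 2nd, 4th, 6th, ...).
"rubbish" → "rubbis" → "ubs".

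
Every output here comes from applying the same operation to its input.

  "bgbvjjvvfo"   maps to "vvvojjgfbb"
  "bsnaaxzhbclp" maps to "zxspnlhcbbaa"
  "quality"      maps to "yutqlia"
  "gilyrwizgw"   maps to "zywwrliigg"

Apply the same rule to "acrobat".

The transformation: sort the characters into reverse alphabetical order.
Applying that to "acrobat" gives "trocbaa".

trocbaa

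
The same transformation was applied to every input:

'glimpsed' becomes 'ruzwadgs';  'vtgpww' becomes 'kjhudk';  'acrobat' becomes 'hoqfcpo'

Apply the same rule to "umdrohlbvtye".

siarfcvzpjhm

The transformation: move the last character to the front, then shift every letter 12 places backward in the alphabet (wrapping around).
On "umdrohlbvtye" that produces "siarfcvzpjhm".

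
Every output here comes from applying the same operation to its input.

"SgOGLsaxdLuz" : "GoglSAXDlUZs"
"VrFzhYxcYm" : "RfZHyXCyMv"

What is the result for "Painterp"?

AINTERPp

Looking at the pairs, the operation is to move the first character to the end, then flip the case of every letter.
Doing the same to "Painterp": "AINTERPp".
(Check on "VrFzhYxcYm": → "rFzhYxcYmV" → "RfZHyXCyMv" ✓)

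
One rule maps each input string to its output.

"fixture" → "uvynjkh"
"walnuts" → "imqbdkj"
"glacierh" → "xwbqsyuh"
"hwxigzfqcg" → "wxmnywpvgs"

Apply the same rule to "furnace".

uvkhdqs

In each case the input is transformed by: shift every letter 10 places backward in the alphabet (wrapping around), then move the last character to the front.
On "furnace": the first step gives "vkhdqsu", and the second then gives "uvkhdqs".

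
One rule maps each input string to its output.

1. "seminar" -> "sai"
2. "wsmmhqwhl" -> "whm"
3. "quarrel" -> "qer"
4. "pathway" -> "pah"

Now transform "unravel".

uea

Rule — take characters alternately from the front and the back (1st, last, 2nd, 2nd-last, ...), then keep one character in every 3, starting at position 1 (positions 1st, 4th, 7th, ...).
On "unravel" that produces "uea".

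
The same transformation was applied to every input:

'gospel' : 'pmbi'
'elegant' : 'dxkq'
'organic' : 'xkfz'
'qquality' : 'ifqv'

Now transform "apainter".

Rule — shift every letter 3 places backward in the alphabet (wrapping around), then keep only the last 4 characters.
"apainter" → "xmxfkqbo" → "kqbo".

kqbo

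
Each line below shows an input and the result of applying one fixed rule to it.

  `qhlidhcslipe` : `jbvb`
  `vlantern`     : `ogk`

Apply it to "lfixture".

Rule — keep one character in every 3, starting at position 1 (positions 1st, 4th, 7th, ...), then shift every letter 7 places backward in the alphabet (wrapping around).
Applying that to "lfixture" gives "eqk".

eqk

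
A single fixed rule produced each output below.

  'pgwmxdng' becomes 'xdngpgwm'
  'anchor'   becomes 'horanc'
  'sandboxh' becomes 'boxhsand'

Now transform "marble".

Each output is the input with this applied: swap the front and back halves of the string.
"marble" → "blemar".

blemar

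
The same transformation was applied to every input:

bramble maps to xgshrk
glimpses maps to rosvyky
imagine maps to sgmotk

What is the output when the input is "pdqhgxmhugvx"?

jwnmdsnambd

In each case the input is transformed by: shift every letter 6 places forward in the alphabet (wrapping around), then delete the first character.
Applying both steps to "pdqhgxmhugvx": "vjwnmdsnambd", then "jwnmdsnambd".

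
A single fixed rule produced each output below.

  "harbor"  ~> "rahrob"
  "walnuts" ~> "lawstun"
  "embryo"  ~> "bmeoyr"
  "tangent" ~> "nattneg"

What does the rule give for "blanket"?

What's happening: move the first 3 characters to the end (rotate left by 3), then reverse the string.
Applying both steps to "blanket": "nketbla", then "albtekn".
(Check on "tangent": → "genttan" → "nattneg" ✓)

albtekn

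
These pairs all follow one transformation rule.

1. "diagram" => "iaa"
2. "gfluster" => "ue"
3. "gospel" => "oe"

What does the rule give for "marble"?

ae

Looking at the pairs, the operation is to keep only the vowels.
Applying that to "marble" gives "ae".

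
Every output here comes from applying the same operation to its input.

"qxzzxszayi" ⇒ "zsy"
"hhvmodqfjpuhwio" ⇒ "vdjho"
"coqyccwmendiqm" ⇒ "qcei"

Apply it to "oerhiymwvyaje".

In each case the input is transformed by: keep one character in every 3, starting at position 3 (positions 3rd, 6th, 9th, ...).
So "oerhiymwvyaje" becomes "ryvj".

ryvj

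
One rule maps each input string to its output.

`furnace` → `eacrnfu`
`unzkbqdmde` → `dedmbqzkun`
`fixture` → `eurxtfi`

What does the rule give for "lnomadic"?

icadomln

What's happening: swap each adjacent pair of characters (1↔2, 3↔4, ...), then reverse the string.
Applying both steps to "lnomadic": "nlmodaci", then "icadomln".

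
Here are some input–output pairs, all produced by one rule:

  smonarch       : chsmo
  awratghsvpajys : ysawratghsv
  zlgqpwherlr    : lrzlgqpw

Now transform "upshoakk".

kkups

The transformation: move the last 2 characters to the front (rotate right by 2), then delete the last 3 characters.
For "upshoakk", step one produces "kkupshoa"; step two turns that into "kkups".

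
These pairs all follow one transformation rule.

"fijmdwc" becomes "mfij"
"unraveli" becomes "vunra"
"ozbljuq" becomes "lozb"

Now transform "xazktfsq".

txazk

The transformation: delete the last 3 characters, then move the last character to the front.
Applying both steps to "xazktfsq": "xazkt", then "txazk".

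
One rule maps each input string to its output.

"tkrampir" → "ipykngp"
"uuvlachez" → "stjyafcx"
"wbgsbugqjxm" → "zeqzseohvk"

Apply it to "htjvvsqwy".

Rule — shift every letter 2 places backward in the alphabet (wrapping around), then delete the first character.
For "htjvvsqwy", step one produces "frhttqouw"; step two turns that into "rhttqouw".

rhttqouw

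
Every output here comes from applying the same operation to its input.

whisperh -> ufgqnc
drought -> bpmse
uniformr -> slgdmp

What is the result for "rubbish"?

The transformation: shift every letter 2 places backward in the alphabet (wrapping around), then delete the last 2 characters.
For "rubbish", step one produces "pszzgqf"; step two turns that into "pszzg".

pszzg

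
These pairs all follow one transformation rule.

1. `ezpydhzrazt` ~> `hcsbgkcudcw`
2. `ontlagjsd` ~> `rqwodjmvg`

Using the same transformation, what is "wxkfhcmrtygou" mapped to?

zanikfpuwbjrx

The rule is to shift every letter 3 places forward in the alphabet (wrapping around).
So "wxkfhcmrtygou" becomes "zanikfpuwbjrx".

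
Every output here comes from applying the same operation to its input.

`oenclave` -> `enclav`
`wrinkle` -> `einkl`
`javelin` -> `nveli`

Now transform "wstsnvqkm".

What's happening: delete the first 2 characters, then move the last character to the front.
For "wstsnvqkm", step one produces "tsnvqkm"; step two turns that into "mtsnvqk".
(Check on "oenclave": → "nclave" → "enclav" ✓)

mtsnvqk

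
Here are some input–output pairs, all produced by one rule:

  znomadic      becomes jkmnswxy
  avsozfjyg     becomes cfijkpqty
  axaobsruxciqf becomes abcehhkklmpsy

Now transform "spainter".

Each output is the input with this applied: shift every letter 10 places forward in the alphabet (wrapping around), then sort the characters into alphabetical order.
For "spainter", step one produces "czksxdob"; step two turns that into "bcdkosxz".
(Check on "znomadic": → "jxywknsm" → "jkmnswxy" ✓)

bcdkosxz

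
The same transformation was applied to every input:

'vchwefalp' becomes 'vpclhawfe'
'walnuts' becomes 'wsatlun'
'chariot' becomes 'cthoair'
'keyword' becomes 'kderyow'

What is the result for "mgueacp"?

mpgcuae

The pattern: take characters alternately from the front and the back (1st, last, 2nd, 2nd-last, ...).
So "mgueacp" becomes "mpgcuae".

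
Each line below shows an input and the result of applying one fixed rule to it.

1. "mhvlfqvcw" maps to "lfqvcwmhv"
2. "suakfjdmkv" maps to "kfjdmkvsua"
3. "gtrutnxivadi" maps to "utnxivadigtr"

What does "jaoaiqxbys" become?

What's happening: move the first 3 characters to the end (rotate left by 3).
Applying that to "jaoaiqxbys" gives "aiqxbysjao".

aiqxbysjao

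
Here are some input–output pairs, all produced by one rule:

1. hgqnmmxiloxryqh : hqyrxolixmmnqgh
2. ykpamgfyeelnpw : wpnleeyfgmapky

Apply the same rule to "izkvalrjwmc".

The pattern: reverse the string.
So "izkvalrjwmc" becomes "cmwjrlavkzi".

cmwjrlavkzi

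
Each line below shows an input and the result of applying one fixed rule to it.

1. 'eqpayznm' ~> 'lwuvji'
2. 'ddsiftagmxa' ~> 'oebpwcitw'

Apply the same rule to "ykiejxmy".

eaftiu

The transformation: shift every letter 4 places backward in the alphabet (wrapping around), then delete the first 2 characters.
For "ykiejxmy", step one produces "ugeaftiu"; step two turns that into "eaftiu".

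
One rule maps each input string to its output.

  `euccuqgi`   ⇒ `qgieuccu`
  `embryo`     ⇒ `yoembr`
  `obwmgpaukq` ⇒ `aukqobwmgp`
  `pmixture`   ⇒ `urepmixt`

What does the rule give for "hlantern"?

The rule is to move the first character to the end, then swap the front and back halves of the string.
For "hlantern" the result is "ernhlant".

ernhlant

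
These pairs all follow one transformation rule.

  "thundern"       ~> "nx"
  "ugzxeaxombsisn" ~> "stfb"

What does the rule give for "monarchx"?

Looking at the pairs, the operation is to keep one character in every 3, starting at position 3 (positions 3rd, 6th, 9th, ...), then shift every letter 7 places backward in the alphabet (wrapping around).
Applying both steps to "monarchx": "nc", then "gv".

gv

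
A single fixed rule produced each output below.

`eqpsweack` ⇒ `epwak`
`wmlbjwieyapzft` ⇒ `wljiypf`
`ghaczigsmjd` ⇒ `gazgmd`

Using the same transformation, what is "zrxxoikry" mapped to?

Each output is the input with this applied: keep every other character starting from the first (positions 1st, 3rd, 5th, ...).
For "zrxxoikry" the result is "zxoky".

zxoky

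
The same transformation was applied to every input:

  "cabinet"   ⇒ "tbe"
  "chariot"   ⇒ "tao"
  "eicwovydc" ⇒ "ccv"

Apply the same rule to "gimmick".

kmc

The transformation: move the last character to the front, then keep one character in every 3, starting at position 1 (positions 1st, 4th, 7th, ...).
For "gimmick", step one produces "kgimmic"; step two turns that into "kmc".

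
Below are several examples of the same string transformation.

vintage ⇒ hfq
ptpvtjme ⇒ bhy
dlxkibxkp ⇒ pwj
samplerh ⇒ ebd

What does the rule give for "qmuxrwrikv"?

cjdh

Each output is the input with this applied: keep one character in every 3, starting at position 1 (positions 1st, 4th, 7th, ...), then shift every letter 12 places forward in the alphabet (wrapping around).
Applying both steps to "qmuxrwrikv": "qxrv", then "cjdh".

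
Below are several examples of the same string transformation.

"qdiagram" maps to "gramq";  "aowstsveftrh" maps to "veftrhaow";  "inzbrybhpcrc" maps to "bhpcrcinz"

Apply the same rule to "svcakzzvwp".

The transformation: swap the front and back halves of the string, then delete the last 3 characters.
For "svcakzzvwp", step one produces "zzvwpsvcak"; step two turns that into "zzvwpsv".
(Check on "inzbrybhpcrc": → "bhpcrcinzbry" → "bhpcrcinz" ✓)

zzvwpsv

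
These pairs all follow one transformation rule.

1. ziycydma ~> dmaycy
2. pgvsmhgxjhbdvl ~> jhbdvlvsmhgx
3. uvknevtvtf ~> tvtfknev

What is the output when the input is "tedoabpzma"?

What's happening: delete the first 2 characters, then swap the front and back halves of the string.
"tedoabpzma" → "pzmadoab".

pzmadoab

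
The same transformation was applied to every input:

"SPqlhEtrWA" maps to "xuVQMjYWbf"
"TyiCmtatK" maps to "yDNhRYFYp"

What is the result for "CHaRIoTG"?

In each case the input is transformed by: flip the case of every letter, then shift every letter 5 places forward in the alphabet (wrapping around).
Working it through for "CHaRIoTG": intermediate "chAriOtg", final "hmFwnTyl".

hmFwnTyl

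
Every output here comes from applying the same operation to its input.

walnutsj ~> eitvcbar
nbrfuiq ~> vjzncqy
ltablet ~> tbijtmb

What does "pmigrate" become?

Looking at the pairs, the operation is to shift every letter 8 places forward in the alphabet (wrapping around).
"pmigrate" → "xuqozibm".

xuqozibm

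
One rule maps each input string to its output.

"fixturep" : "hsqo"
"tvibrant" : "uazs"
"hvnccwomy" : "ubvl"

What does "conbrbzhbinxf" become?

Rule — keep every other character starting from the second (positions 2nd, 4th, 6th, ...), then shift every letter 1 place backward in the alphabet (wrapping around).
On "conbrbzhbinxf": the first step gives "obbhix", and the second then gives "naaghw".

naaghw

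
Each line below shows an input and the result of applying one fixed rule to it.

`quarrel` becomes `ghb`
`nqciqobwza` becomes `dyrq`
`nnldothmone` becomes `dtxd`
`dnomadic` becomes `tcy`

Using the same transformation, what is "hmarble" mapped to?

xhu

The pattern: keep one character in every 3, starting at position 1 (positions 1st, 4th, 7th, ...), then shift every letter 10 places backward in the alphabet (wrapping around).
On "hmarble": the first step gives "hre", and the second then gives "xhu".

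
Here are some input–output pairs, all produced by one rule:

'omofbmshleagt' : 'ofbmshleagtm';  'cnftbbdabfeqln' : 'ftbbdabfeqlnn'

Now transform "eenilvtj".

The transformation: delete the first character, then move the first character to the end.
On "eenilvtj" that produces "nilvtje".

nilvtje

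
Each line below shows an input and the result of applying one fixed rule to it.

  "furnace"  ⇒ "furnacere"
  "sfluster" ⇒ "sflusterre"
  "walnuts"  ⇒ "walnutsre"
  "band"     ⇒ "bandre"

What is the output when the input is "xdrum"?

The rule is to append "re".
For "xdrum" the result is "xdrumre".

xdrumre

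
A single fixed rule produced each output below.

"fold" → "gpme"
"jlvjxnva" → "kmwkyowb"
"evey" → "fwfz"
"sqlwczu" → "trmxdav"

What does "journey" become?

kpvsofz

Each output is the input with this applied: shift every letter 1 place forward in the alphabet (wrapping around).
"journey" → "kpvsofz".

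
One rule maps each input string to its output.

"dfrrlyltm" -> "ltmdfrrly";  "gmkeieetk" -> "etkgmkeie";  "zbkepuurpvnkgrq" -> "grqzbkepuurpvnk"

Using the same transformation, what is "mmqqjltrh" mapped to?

trhmmqqjl

What's happening: move the last 3 characters to the front (rotate right by 3).
Doing the same to "mmqqjltrh": "trhmmqqjl".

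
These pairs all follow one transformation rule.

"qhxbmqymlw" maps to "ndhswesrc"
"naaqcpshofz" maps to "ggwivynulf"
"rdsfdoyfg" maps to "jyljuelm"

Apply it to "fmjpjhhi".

In each case the input is transformed by: shift every letter 6 places forward in the alphabet (wrapping around), then delete the first character.
For "fmjpjhhi", step one produces "lspvpnno"; step two turns that into "spvpnno".

spvpnno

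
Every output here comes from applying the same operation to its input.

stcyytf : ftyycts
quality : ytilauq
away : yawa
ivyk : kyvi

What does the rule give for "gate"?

etag

The pattern: reverse the string.
Doing the same to "gate": "etag".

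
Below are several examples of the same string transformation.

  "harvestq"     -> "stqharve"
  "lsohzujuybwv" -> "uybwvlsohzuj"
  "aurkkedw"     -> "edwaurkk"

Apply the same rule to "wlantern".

ernwlant

What's happening: swap the front and back halves of the string, then move the first character to the end.
Working it through for "wlantern": intermediate "ternwlan", final "ernwlant".
(Check on "aurkkedw": → "kedwaurk" → "edwaurkk" ✓)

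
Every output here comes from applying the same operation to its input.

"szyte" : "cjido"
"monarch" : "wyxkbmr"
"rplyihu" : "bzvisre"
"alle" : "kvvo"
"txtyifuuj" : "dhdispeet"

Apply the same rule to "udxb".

enhl

The pattern: shift every letter 10 places forward in the alphabet (wrapping around).
"udxb" → "enhl".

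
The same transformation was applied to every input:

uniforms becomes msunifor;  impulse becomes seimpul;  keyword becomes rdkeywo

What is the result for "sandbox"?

Each output is the input with this applied: move the last 2 characters to the front (rotate right by 2).
Doing the same to "sandbox": "oxsandb".

oxsandb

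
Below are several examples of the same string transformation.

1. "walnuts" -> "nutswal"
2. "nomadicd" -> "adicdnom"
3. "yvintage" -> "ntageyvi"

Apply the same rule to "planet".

netpla

Rule — move the first 3 characters to the end (rotate left by 3).
For "planet" the result is "netpla".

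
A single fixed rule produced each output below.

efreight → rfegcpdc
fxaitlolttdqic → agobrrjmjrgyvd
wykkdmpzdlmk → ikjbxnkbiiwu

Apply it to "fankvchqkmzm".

Rule — reverse the string, then shift every letter 2 places backward in the alphabet (wrapping around).
Applying both steps to "fankvchqkmzm": "mzmkqhcvknaf", then "kxkiofatilyd".

kxkiofatilyd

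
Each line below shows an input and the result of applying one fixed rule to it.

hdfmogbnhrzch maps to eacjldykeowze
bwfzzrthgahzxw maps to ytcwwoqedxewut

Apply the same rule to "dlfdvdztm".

aicasawqj

The pattern: shift every letter 3 places backward in the alphabet (wrapping around).
Applying that to "dlfdvdztm" gives "aicasawqj".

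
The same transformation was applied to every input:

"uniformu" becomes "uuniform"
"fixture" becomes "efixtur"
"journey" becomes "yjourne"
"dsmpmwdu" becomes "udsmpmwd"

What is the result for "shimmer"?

The transformation: move the last character to the front.
Applying that to "shimmer" gives "rshimme".

rshimme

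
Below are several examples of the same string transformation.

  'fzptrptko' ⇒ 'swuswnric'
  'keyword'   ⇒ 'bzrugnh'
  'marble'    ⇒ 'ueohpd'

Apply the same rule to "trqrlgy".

tuojbwu

The transformation: shift every letter 3 places forward in the alphabet (wrapping around), then move the first 2 characters to the end (rotate left by 2).
Starting from "trqrlgy": after the first operation, "wutuojb"; after the second, "tuojbwu".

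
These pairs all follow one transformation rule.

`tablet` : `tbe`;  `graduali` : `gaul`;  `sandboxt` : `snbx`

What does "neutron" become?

nurn

The transformation: keep every other character starting from the first (positions 1st, 3rd, 5th, ...).
Applying that to "neutron" gives "nurn".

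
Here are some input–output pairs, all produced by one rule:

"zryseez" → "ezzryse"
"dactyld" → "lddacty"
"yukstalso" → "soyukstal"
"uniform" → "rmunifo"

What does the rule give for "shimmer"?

ershimm

What's happening: move the last 2 characters to the front (rotate right by 2).
So "shimmer" becomes "ershimm".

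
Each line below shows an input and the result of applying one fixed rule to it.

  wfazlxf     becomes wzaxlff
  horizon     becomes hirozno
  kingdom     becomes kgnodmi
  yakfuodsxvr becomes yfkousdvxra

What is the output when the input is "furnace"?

fnrcaeu

Rule — swap each adjacent pair of characters (1↔2, 3↔4, ...), then move the first character to the end.
On "furnace": the first step gives "ufnrcae", and the second then gives "fnrcaeu".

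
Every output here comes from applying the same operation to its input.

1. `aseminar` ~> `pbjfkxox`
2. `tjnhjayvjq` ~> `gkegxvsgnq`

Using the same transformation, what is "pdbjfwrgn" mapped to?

In each case the input is transformed by: shift every letter 3 places backward in the alphabet (wrapping around), then move the first character to the end.
Starting from "pdbjfwrgn": after the first operation, "maygctodk"; after the second, "aygctodkm".

aygctodkm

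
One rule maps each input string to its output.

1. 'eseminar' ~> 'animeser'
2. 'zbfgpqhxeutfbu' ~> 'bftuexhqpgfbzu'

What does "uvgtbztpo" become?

ptzbtgvuo

What's happening: move the last character to the front, then reverse the string.
On "uvgtbztpo": the first step gives "ouvgtbztp", and the second then gives "ptzbtgvuo".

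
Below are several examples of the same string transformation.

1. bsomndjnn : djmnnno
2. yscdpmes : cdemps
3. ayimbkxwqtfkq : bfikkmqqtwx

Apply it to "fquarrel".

In each case the input is transformed by: delete the first 2 characters, then sort the characters into alphabetical order.
"fquarrel" → "uarrel" → "aelrru".

aelrru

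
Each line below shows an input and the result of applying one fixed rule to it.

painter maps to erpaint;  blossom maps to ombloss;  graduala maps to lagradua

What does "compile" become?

lecompi

The rule is to move the last 2 characters to the front (rotate right by 2).
For "compile" the result is "lecompi".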